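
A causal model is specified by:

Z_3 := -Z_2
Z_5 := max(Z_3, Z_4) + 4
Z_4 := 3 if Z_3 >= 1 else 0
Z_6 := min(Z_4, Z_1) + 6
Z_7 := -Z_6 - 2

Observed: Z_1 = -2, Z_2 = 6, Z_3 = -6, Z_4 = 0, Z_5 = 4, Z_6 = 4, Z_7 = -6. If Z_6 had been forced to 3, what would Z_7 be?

Intervening sets Z_6 = 3 and removes its equation (Z_6 := min(Z_4, Z_1) + 6).
Z_7 = -Z_6 - 2  [with Z_6=3]  = -5

-5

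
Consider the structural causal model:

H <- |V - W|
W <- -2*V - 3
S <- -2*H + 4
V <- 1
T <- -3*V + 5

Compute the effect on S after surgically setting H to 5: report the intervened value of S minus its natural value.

2

The intervention breaks the incoming arrows to H: H <- |V - W| no longer applies, and H = 5.
S = -2*H + 4  [with H=5]  = -6
Without intervention: W = -2*V - 3  [with V=1]  = -5; H = |V - W|  [with V=1, W=-5]  = 6; S = -2*H + 4  [with H=6]  = -8.
Change = -6 − (-8) = 2.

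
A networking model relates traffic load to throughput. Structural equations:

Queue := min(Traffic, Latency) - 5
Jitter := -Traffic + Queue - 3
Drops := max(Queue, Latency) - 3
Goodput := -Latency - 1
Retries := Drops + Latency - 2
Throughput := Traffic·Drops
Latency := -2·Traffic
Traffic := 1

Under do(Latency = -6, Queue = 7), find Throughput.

4

Under do(Latency = -6, Queue = 7), each intervened variable's structural equation is replaced by its fixed value.
Drops = max(Queue, Latency) - 3  [with Queue=7, Latency=-6]  = 4
Throughput = Traffic·Drops  [with Traffic=1, Drops=4]  = 4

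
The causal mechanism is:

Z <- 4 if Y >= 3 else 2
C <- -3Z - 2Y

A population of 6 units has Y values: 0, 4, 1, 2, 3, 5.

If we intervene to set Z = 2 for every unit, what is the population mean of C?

Every unit gets Z=2 under the intervention. C values become -6, -14, -8, -10, -12, -16; E[C|do(Z=2)] = -11.

-11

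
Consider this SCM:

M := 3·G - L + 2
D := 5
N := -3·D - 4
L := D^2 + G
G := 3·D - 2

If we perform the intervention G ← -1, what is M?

-25

Under do(G=-1), the mechanism G := 3·D - 2 is discarded; G is fixed at -1.
L = D^2 + G  [with D=5, G=-1]  = 24
M = 3·G - L + 2  [with G=-1, L=24]  = -25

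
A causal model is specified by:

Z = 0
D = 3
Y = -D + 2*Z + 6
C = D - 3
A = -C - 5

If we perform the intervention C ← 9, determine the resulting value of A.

Intervening sets C = 9 and removes its equation (C = D - 3).
A = -C - 5  [with C=9]  = -14

-14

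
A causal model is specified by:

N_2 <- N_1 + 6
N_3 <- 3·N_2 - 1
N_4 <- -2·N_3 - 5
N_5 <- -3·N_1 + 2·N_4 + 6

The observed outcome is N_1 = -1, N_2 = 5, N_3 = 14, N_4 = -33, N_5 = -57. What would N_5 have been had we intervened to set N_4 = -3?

Intervening sets N_4 = -3 and removes its equation (N_4 <- -2·N_3 - 5).
N_5 = -3·N_1 + 2·N_4 + 6  [with N_1=-1, N_4=-3]  = 3

3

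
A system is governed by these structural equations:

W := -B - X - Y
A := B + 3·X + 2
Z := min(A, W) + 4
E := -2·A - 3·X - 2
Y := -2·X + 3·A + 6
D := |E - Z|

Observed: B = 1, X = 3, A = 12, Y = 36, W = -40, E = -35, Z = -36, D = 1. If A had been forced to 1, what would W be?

do(A=1) replaces the equation A := B + 3·X + 2 with the constant A = 1.
Y = -2·X + 3·A + 6  [with X=3, A=1]  = 3
W = -B - X - Y  [with B=1, X=3, Y=3]  = -7

-7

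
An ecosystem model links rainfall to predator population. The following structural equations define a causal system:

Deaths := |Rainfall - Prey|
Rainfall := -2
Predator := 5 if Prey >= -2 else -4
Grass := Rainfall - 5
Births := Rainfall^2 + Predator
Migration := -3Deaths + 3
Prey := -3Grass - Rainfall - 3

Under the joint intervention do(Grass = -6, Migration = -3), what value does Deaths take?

Under do(Grass = -6, Migration = -3), each intervened variable's structural equation is replaced by its fixed value.
Prey = -3Grass - Rainfall - 3  [with Grass=-6, Rainfall=-2]  = 17
Deaths = |Rainfall - Prey|  [with Rainfall=-2, Prey=17]  = 19

19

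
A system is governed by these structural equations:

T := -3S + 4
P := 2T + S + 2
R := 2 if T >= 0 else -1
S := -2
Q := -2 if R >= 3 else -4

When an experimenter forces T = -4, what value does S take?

Under do(T=-4), the mechanism T := -3S + 4 is discarded; T is fixed at -4.
S is not downstream of the intervention, so its value is determined by the original equations.

-2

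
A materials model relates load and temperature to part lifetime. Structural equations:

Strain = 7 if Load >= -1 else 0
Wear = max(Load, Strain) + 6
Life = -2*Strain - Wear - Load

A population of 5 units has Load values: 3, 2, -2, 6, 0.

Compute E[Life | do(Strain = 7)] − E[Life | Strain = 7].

0.95

Every unit gets Strain=7 under the intervention. Life values become -30, -29, -25, -33, -27; E[Life|do(Strain=7)] = -28.8.
Conditioning on Strain=7 selects the 4 unit(s) with Load ∈ {3, 2, 6, 0}. Their Life values: -30, -29, -33, -27. Mean = -29.75.
Difference = -28.8 − (-29.75) = 0.95.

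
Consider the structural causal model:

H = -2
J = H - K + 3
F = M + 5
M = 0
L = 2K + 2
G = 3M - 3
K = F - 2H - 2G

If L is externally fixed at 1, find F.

do(L=1) replaces the equation L = 2K + 2 with the constant L = 1.
No directed path runs from L to F, so F keeps its natural value.
F = M + 5  [with M=0]  = 5

5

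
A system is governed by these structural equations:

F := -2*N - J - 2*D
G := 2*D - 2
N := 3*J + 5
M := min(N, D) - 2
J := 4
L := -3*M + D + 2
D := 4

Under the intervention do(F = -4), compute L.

0

The intervention breaks the incoming arrows to F: F := -2*N - J - 2*D no longer applies, and F = -4.
No directed path runs from F to L, so L keeps its natural value.
N = 3*J + 5  [with J=4]  = 17
M = min(N, D) - 2  [with N=17, D=4]  = 2
L = -3*M + D + 2  [with M=2, D=4]  = 0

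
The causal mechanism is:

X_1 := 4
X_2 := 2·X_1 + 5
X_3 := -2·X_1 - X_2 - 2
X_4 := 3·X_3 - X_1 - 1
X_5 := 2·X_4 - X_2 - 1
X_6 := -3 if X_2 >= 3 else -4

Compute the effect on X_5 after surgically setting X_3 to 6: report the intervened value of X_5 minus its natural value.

174

do(X_3=6) replaces the equation X_3 := -2·X_1 - X_2 - 2 with the constant X_3 = 6.
X_2 = 2·X_1 + 5  [with X_1=4]  = 13
X_4 = 3·X_3 - X_1 - 1  [with X_3=6, X_1=4]  = 13
X_5 = 2·X_4 - X_2 - 1  [with X_4=13, X_2=13]  = 12
Without intervention: X_2 = 2·X_1 + 5  [with X_1=4]  = 13; X_3 = -2·X_1 - X_2 - 2  [with X_1=4, X_2=13]  = -23; X_4 = 3·X_3 - X_1 - 1  [with X_3=-23, X_1=4]  = -74; X_5 = 2·X_4 - X_2 - 1  [with X_4=-74, X_2=13]  = -162.
Change = 12 − (-162) = 174.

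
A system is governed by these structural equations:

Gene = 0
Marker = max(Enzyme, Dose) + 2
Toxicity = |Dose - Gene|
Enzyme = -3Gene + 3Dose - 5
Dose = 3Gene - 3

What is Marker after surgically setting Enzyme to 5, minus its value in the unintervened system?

The intervention breaks the incoming arrows to Enzyme: Enzyme = -3Gene + 3Dose - 5 no longer applies, and Enzyme = 5.
Dose = 3Gene - 3  [with Gene=0]  = -3
Marker = max(Enzyme, Dose) + 2  [with Enzyme=5, Dose=-3]  = 7
Without intervention: Dose = 3Gene - 3  [with Gene=0]  = -3; Enzyme = -3Gene + 3Dose - 5  [with Gene=0, Dose=-3]  = -14; Marker = max(Enzyme, Dose) + 2  [with Enzyme=-14, Dose=-3]  = -1.
Change = 7 − (-1) = 8.

8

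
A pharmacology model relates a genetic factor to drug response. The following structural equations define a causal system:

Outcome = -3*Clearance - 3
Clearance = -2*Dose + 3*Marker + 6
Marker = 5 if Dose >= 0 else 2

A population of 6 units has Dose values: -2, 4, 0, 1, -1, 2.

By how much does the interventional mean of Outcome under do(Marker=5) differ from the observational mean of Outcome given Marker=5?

The intervention sets Marker=5 in all 6 units regardless of Dose. Recomputing Outcome per unit gives -78, -42, -66, -60, -72, -54; average -62.
Observing Marker=5 restricts to units where Marker's equation naturally yields 5: Dose ∈ {4, 0, 1, 2}. In that subpopulation Outcome = -42, -66, -60, -54, mean -55.5.
Difference = -62 − (-55.5) = -6.5.

-6.5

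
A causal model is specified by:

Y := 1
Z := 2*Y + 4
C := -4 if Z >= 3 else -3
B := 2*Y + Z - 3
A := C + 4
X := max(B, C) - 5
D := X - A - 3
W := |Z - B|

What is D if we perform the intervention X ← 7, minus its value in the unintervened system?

7

Intervening sets X = 7 and removes its equation (X := max(B, C) - 5).
Z = 2*Y + 4  [with Y=1]  = 6
C = -4 if Z >= 3 else -3  [with Z=6]  = -4
A = C + 4  [with C=-4]  = 0
D = X - A - 3  [with X=7, A=0]  = 4
Without intervention: Z = 2*Y + 4  [with Y=1]  = 6; C = -4 if Z >= 3 else -3  [with Z=6]  = -4; B = 2*Y + Z - 3  [with Y=1, Z=6]  = 5; A = C + 4  [with C=-4]  = 0; X = max(B, C) - 5  [with B=5, C=-4]  = 0; D = X - A - 3  [with X=0, A=0]  = -3.
Change = 4 − (-3) = 7.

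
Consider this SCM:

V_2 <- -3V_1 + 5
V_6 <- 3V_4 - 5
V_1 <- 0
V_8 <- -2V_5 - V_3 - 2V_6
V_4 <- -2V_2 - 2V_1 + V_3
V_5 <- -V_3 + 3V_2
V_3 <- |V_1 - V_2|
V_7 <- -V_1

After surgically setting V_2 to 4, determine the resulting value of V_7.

Under do(V_2=4), the mechanism V_2 <- -3V_1 + 5 is discarded; V_2 is fixed at 4.
No directed path runs from V_2 to V_7, so V_7 keeps its natural value.
V_7 = -V_1  [with V_1=0]  = 0

0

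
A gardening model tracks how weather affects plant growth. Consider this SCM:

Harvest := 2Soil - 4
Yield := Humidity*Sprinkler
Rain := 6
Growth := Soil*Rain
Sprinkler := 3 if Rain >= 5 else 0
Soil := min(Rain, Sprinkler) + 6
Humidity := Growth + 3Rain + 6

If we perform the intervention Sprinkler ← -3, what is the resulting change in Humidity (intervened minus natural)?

do(Sprinkler=-3) replaces the equation Sprinkler := 3 if Rain >= 5 else 0 with the constant Sprinkler = -3.
Soil = min(Rain, Sprinkler) + 6  [with Rain=6, Sprinkler=-3]  = 3
Growth = Soil*Rain  [with Soil=3, Rain=6]  = 18
Humidity = Growth + 3Rain + 6  [with Growth=18, Rain=6]  = 42
Without intervention: Sprinkler = 3 if Rain >= 5 else 0  [with Rain=6]  = 3; Soil = min(Rain, Sprinkler) + 6  [with Rain=6, Sprinkler=3]  = 9; Growth = Soil*Rain  [with Soil=9, Rain=6]  = 54; Humidity = Growth + 3Rain + 6  [with Growth=54, Rain=6]  = 78.
Change = 42 − 78 = -36.

-36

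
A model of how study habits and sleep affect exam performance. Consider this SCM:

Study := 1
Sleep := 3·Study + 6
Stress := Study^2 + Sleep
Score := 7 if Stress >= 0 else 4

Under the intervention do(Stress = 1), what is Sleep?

9

Under do(Stress=1), the mechanism Stress := Study^2 + Sleep is discarded; Stress is fixed at 1.
Since Sleep is not a descendant of the intervened variable, it is unaffected.
Sleep = 3·Study + 6  [with Study=1]  = 9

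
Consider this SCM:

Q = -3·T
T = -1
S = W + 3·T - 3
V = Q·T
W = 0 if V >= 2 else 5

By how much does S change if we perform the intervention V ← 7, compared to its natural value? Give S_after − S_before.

-5

do(V=7) replaces the equation V = Q·T with the constant V = 7.
W = 0 if V >= 2 else 5  [with V=7]  = 0
S = W + 3·T - 3  [with W=0, T=-1]  = -6
Without intervention: Q = -3·T  [with T=-1]  = 3; V = Q·T  [with Q=3, T=-1]  = -3; W = 0 if V >= 2 else 5  [with V=-3]  = 5; S = W + 3·T - 3  [with W=5, T=-1]  = -1.
Change = -6 − (-1) = -5.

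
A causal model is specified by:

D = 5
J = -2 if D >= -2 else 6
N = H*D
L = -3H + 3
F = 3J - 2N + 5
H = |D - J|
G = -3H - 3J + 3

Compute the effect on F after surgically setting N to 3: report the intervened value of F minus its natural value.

64

Intervening sets N = 3 and removes its equation (N = H*D).
J = -2 if D >= -2 else 6  [with D=5]  = -2
F = 3J - 2N + 5  [with J=-2, N=3]  = -7
Without intervention: J = -2 if D >= -2 else 6  [with D=5]  = -2; H = |D - J|  [with D=5, J=-2]  = 7; N = H*D  [with H=7, D=5]  = 35; F = 3J - 2N + 5  [with J=-2, N=35]  = -71.
Change = -7 − (-71) = 64.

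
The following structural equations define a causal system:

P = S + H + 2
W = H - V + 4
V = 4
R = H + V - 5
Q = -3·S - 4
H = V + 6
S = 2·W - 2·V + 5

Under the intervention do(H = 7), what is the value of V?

Under do(H=7), the mechanism H = V + 6 is discarded; H is fixed at 7.
V is not downstream of the intervention, so its value is determined by the original equations.

4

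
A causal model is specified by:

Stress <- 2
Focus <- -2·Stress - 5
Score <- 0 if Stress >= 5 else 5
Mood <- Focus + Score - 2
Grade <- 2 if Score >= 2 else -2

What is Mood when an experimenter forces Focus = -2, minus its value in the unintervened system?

7

Under do(Focus=-2), the mechanism Focus <- -2·Stress - 5 is discarded; Focus is fixed at -2.
Score = 0 if Stress >= 5 else 5  [with Stress=2]  = 5
Mood = Focus + Score - 2  [with Focus=-2, Score=5]  = 1
Without intervention: Focus = -2·Stress - 5  [with Stress=2]  = -9; Score = 0 if Stress >= 5 else 5  [with Stress=2]  = 5; Mood = Focus + Score - 2  [with Focus=-9, Score=5]  = -6.
Change = 1 − (-6) = 7.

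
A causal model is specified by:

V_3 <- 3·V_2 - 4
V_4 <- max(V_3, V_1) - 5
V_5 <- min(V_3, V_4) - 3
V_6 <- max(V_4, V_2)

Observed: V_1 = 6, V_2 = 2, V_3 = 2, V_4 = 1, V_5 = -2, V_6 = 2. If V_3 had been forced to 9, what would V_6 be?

The intervention breaks the incoming arrows to V_3: V_3 <- 3·V_2 - 4 no longer applies, and V_3 = 9.
V_4 = max(V_3, V_1) - 5  [with V_3=9, V_1=6]  = 4
V_6 = max(V_4, V_2)  [with V_4=4, V_2=2]  = 4

4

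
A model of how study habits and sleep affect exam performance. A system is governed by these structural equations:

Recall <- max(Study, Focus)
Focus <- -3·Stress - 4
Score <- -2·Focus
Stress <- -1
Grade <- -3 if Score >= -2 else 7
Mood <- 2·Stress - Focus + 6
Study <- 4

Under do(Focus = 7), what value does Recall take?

The intervention breaks the incoming arrows to Focus: Focus <- -3·Stress - 4 no longer applies, and Focus = 7.
Recall = max(Study, Focus)  [with Study=4, Focus=7]  = 7

7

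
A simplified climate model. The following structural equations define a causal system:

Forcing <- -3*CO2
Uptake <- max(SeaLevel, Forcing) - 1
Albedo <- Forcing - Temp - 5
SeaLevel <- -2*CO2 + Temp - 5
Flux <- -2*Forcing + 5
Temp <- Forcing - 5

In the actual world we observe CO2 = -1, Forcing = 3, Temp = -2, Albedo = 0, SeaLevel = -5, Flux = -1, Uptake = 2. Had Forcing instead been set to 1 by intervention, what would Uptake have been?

0

Under do(Forcing=1), the mechanism Forcing <- -3*CO2 is discarded; Forcing is fixed at 1.
Temp = Forcing - 5  [with Forcing=1]  = -4
SeaLevel = -2*CO2 + Temp - 5  [with CO2=-1, Temp=-4]  = -7
Uptake = max(SeaLevel, Forcing) - 1  [with SeaLevel=-7, Forcing=1]  = 0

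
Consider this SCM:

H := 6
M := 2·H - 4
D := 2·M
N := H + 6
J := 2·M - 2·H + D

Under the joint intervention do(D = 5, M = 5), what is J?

3

Setting D = 5, M = 5 by intervention discards those variables' equations.
J = 2·M - 2·H + D  [with M=5, H=6, D=5]  = 3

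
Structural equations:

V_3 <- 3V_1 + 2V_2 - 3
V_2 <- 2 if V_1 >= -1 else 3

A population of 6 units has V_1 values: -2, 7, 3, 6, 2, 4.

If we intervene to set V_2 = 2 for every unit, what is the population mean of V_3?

do(V_2=2) breaks V_2's dependence on V_1. With V_2=2 fixed, V_3 across the units is -5, 22, 10, 19, 7, 13, mean 11.

11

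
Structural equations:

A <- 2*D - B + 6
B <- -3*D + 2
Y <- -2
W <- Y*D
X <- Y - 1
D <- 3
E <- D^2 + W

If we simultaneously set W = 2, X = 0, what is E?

Setting W = 2, X = 0 by intervention discards those variables' equations.
E = D^2 + W  [with D=3, W=2]  = 11

11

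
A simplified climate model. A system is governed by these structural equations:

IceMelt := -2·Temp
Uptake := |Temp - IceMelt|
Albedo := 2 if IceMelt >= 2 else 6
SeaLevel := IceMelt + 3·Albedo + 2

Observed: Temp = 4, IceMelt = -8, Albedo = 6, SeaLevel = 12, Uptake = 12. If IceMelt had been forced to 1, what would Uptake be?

do(IceMelt=1) replaces the equation IceMelt := -2·Temp with the constant IceMelt = 1.
Uptake = |Temp - IceMelt|  [with Temp=4, IceMelt=1]  = 3

3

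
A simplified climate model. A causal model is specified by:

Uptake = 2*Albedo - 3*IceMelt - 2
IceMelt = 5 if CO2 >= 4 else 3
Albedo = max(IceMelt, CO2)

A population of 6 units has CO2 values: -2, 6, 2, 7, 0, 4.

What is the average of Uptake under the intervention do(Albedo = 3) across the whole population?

-8

Every unit gets Albedo=3 under the intervention. Uptake values become -5, -11, -5, -11, -5, -11; E[Uptake|do(Albedo=3)] = -8.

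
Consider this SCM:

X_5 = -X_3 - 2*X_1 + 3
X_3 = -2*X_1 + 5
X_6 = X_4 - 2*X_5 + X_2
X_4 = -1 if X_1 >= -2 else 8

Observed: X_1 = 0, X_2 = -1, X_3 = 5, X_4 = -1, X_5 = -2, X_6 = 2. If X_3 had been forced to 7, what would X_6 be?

6

The intervention breaks the incoming arrows to X_3: X_3 = -2*X_1 + 5 no longer applies, and X_3 = 7.
X_4 = -1 if X_1 >= -2 else 8  [with X_1=0]  = -1
X_5 = -X_3 - 2*X_1 + 3  [with X_3=7, X_1=0]  = -4
X_6 = X_4 - 2*X_5 + X_2  [with X_4=-1, X_5=-4, X_2=-1]  = 6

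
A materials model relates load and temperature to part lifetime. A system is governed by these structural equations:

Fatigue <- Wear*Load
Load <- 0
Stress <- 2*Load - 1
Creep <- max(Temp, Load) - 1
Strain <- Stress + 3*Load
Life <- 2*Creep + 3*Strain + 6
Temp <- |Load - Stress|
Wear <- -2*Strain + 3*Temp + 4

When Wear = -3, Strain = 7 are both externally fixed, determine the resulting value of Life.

27

Setting Wear = -3, Strain = 7 by intervention discards those variables' equations.
Stress = 2*Load - 1  [with Load=0]  = -1
Temp = |Load - Stress|  [with Load=0, Stress=-1]  = 1
Creep = max(Temp, Load) - 1  [with Temp=1, Load=0]  = 0
Life = 2*Creep + 3*Strain + 6  [with Creep=0, Strain=7]  = 27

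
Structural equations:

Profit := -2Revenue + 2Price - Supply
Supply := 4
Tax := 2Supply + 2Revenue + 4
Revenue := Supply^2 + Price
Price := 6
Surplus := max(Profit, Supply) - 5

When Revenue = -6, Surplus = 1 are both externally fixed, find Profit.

The joint intervention fixes Revenue = -6, Surplus = 1, removing each variable's own equation.
Profit = -2Revenue + 2Price - Supply  [with Revenue=-6, Price=6, Supply=4]  = 20

20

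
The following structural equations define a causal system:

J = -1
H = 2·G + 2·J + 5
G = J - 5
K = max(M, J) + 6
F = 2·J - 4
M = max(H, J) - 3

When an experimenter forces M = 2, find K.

8

The intervention breaks the incoming arrows to M: M = max(H, J) - 3 no longer applies, and M = 2.
K = max(M, J) + 6  [with M=2, J=-1]  = 8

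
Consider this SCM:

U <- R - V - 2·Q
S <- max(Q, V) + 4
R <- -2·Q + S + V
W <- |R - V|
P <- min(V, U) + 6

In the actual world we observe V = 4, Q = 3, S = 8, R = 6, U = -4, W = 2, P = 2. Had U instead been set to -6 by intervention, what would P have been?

Under do(U=-6), the mechanism U <- R - V - 2·Q is discarded; U is fixed at -6.
P = min(V, U) + 6  [with V=4, U=-6]  = 0

0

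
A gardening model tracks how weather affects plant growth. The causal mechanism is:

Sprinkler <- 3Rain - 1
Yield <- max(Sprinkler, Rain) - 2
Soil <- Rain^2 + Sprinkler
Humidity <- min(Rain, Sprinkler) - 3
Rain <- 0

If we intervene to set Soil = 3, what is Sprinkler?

-1

Under do(Soil=3), the mechanism Soil <- Rain^2 + Sprinkler is discarded; Soil is fixed at 3.
Since Sprinkler is not a descendant of the intervened variable, it is unaffected.
Sprinkler = 3Rain - 1  [with Rain=0]  = -1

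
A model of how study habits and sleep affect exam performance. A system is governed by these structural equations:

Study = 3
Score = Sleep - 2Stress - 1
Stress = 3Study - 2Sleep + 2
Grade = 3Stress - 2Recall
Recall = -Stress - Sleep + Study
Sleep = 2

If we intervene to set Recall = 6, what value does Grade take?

9

The intervention breaks the incoming arrows to Recall: Recall = -Stress - Sleep + Study no longer applies, and Recall = 6.
Stress = 3Study - 2Sleep + 2  [with Study=3, Sleep=2]  = 7
Grade = 3Stress - 2Recall  [with Stress=7, Recall=6]  = 9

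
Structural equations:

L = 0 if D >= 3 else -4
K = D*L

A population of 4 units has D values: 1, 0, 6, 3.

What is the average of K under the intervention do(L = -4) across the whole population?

Every unit gets L=-4 under the intervention. K values become -4, 0, -24, -12; E[K|do(L=-4)] = -10.

-10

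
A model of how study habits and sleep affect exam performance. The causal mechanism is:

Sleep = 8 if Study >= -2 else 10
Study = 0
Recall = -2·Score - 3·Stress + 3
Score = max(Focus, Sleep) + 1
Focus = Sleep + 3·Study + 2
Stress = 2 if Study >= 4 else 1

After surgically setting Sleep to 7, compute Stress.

1

The intervention breaks the incoming arrows to Sleep: Sleep = 8 if Study >= -2 else 10 no longer applies, and Sleep = 7.
Since Stress is not a descendant of the intervened variable, it is unaffected.
Stress = 2 if Study >= 4 else 1  [with Study=0]  = 1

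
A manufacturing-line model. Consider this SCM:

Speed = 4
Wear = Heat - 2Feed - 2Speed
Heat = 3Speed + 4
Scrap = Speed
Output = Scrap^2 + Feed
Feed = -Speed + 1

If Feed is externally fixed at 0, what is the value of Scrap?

do(Feed=0) replaces the equation Feed = -Speed + 1 with the constant Feed = 0.
Since Scrap is not a descendant of the intervened variable, it is unaffected.
Scrap = Speed  [with Speed=4]  = 4

4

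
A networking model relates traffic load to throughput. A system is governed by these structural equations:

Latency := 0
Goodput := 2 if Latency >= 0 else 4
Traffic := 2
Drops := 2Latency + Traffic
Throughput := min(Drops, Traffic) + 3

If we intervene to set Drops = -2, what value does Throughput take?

The intervention breaks the incoming arrows to Drops: Drops := 2Latency + Traffic no longer applies, and Drops = -2.
Throughput = min(Drops, Traffic) + 3  [with Drops=-2, Traffic=2]  = 1

1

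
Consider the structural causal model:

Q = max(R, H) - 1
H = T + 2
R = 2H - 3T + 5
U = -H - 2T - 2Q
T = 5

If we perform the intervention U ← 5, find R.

do(U=5) replaces the equation U = -H - 2T - 2Q with the constant U = 5.
R is not downstream of the intervention, so its value is determined by the original equations.
H = T + 2  [with T=5]  = 7
R = 2H - 3T + 5  [with H=7, T=5]  = 4

4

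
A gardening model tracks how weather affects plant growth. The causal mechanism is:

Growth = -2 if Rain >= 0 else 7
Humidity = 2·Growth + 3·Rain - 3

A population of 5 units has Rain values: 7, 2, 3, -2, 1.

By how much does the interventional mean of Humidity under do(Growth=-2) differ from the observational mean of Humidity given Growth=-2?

Every unit gets Growth=-2 under the intervention. Humidity values become 14, -1, 2, -13, -4; E[Humidity|do(Growth=-2)] = -0.4.
E[Humidity|Growth=-2] averages over only the 4 units with Growth=-2 (Rain = 7, 2, 3, 1): Humidity = 14, -1, 2, -4, mean 2.75.
Difference = -0.4 − 2.75 = -3.15.

-3.15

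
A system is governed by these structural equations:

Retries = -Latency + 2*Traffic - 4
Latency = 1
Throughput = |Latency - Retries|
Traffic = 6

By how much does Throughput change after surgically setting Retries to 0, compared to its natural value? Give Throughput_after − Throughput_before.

The intervention breaks the incoming arrows to Retries: Retries = -Latency + 2*Traffic - 4 no longer applies, and Retries = 0.
Throughput = |Latency - Retries|  [with Latency=1, Retries=0]  = 1
Without intervention: Retries = -Latency + 2*Traffic - 4  [with Latency=1, Traffic=6]  = 7; Throughput = |Latency - Retries|  [with Latency=1, Retries=7]  = 6.
Change = 1 − 6 = -5.

-5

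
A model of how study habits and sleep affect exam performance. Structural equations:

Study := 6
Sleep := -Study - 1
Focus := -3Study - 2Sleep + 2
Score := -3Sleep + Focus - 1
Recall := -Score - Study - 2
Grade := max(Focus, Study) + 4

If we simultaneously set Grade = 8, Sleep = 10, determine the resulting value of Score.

-67

Under do(Grade = 8, Sleep = 10), each intervened variable's structural equation is replaced by its fixed value.
Focus = -3Study - 2Sleep + 2  [with Study=6, Sleep=10]  = -36
Score = -3Sleep + Focus - 1  [with Sleep=10, Focus=-36]  = -67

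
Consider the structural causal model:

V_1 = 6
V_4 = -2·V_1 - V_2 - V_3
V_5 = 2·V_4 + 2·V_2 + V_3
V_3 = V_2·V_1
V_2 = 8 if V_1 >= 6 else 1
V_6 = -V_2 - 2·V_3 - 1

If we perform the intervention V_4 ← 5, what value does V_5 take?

Intervening sets V_4 = 5 and removes its equation (V_4 = -2·V_1 - V_2 - V_3).
V_2 = 8 if V_1 >= 6 else 1  [with V_1=6]  = 8
V_3 = V_2·V_1  [with V_2=8, V_1=6]  = 48
V_5 = 2·V_4 + 2·V_2 + V_3  [with V_4=5, V_2=8, V_3=48]  = 74

74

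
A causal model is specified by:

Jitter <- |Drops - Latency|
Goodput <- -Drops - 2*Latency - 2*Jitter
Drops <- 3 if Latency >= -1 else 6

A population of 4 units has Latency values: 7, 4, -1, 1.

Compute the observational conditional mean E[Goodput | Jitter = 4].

-17

Conditioning on Jitter=4 selects the 2 unit(s) with Latency ∈ {7, -1}. Their Goodput values: -25, -9. Mean = -17.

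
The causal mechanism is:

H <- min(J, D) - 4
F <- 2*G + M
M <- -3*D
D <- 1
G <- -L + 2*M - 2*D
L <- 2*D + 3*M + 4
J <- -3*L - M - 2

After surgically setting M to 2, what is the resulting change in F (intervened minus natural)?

Under do(M=2), the mechanism M <- -3*D is discarded; M is fixed at 2.
L = 2*D + 3*M + 4  [with D=1, M=2]  = 12
G = -L + 2*M - 2*D  [with L=12, M=2, D=1]  = -10
F = 2*G + M  [with G=-10, M=2]  = -18
Without intervention: M = -3*D  [with D=1]  = -3; L = 2*D + 3*M + 4  [with D=1, M=-3]  = -3; G = -L + 2*M - 2*D  [with L=-3, M=-3, D=1]  = -5; F = 2*G + M  [with G=-5, M=-3]  = -13.
Change = -18 − (-13) = -5.

-5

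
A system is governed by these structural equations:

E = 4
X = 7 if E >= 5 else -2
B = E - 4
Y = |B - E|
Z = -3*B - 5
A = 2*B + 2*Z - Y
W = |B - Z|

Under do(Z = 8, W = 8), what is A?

12

Under do(Z = 8, W = 8), each intervened variable's structural equation is replaced by its fixed value.
B = E - 4  [with E=4]  = 0
Y = |B - E|  [with B=0, E=4]  = 4
A = 2*B + 2*Z - Y  [with B=0, Z=8, Y=4]  = 12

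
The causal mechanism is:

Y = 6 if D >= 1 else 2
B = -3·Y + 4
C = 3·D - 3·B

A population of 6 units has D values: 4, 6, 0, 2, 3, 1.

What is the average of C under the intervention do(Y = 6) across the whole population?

Every unit gets Y=6 under the intervention. C values become 54, 60, 42, 48, 51, 45; E[C|do(Y=6)] = 50.

50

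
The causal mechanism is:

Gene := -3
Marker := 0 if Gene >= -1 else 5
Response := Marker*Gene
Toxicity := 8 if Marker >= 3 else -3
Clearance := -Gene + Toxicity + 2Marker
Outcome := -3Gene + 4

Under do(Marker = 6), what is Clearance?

do(Marker=6) replaces the equation Marker := 0 if Gene >= -1 else 5 with the constant Marker = 6.
Toxicity = 8 if Marker >= 3 else -3  [with Marker=6]  = 8
Clearance = -Gene + Toxicity + 2Marker  [with Gene=-3, Toxicity=8, Marker=6]  = 23

23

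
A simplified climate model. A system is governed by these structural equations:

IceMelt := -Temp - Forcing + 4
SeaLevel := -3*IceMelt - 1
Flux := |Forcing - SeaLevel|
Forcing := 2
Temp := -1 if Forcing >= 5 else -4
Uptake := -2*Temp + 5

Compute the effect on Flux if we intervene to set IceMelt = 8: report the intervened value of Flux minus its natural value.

6

do(IceMelt=8) replaces the equation IceMelt := -Temp - Forcing + 4 with the constant IceMelt = 8.
SeaLevel = -3*IceMelt - 1  [with IceMelt=8]  = -25
Flux = |Forcing - SeaLevel|  [with Forcing=2, SeaLevel=-25]  = 27
Without intervention: Temp = -1 if Forcing >= 5 else -4  [with Forcing=2]  = -4; IceMelt = -Temp - Forcing + 4  [with Temp=-4, Forcing=2]  = 6; SeaLevel = -3*IceMelt - 1  [with IceMelt=6]  = -19; Flux = |Forcing - SeaLevel|  [with Forcing=2, SeaLevel=-19]  = 21.
Change = 27 − 21 = 6.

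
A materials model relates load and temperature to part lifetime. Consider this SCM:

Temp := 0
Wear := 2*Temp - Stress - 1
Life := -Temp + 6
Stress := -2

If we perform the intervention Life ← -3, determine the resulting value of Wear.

Under do(Life=-3), the mechanism Life := -Temp + 6 is discarded; Life is fixed at -3.
Since Wear is not a descendant of the intervened variable, it is unaffected.
Wear = 2*Temp - Stress - 1  [with Temp=0, Stress=-2]  = 1

1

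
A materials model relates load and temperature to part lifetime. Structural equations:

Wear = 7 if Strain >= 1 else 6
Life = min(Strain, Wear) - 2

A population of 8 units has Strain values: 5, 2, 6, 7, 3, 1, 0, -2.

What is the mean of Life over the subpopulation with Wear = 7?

2

Conditioning on Wear=7 selects the 6 unit(s) with Strain ∈ {5, 2, 6, 7, 3, 1}. Their Life values: 3, 0, 4, 5, 1, -1. Mean = 2.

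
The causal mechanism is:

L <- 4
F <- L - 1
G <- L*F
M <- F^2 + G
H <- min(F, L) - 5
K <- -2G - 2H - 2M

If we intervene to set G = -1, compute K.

The intervention breaks the incoming arrows to G: G <- L*F no longer applies, and G = -1.
F = L - 1  [with L=4]  = 3
M = F^2 + G  [with F=3, G=-1]  = 8
H = min(F, L) - 5  [with F=3, L=4]  = -2
K = -2G - 2H - 2M  [with G=-1, H=-2, M=8]  = -10

-10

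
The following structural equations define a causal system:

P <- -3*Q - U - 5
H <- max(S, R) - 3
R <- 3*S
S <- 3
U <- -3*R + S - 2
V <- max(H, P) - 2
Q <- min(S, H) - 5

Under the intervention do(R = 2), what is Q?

-5

Under do(R=2), the mechanism R <- 3*S is discarded; R is fixed at 2.
H = max(S, R) - 3  [with S=3, R=2]  = 0
Q = min(S, H) - 5  [with S=3, H=0]  = -5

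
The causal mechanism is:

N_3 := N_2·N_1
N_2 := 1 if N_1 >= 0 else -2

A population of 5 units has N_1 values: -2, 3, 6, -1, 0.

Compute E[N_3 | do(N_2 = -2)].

do(N_2=-2) breaks N_2's dependence on N_1. With N_2=-2 fixed, N_3 across the units is 4, -6, -12, 2, 0, mean -2.4.

-2.4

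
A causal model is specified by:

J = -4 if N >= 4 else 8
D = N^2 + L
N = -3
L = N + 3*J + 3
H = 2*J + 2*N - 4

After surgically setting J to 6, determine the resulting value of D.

27

Under do(J=6), the mechanism J = -4 if N >= 4 else 8 is discarded; J is fixed at 6.
L = N + 3*J + 3  [with N=-3, J=6]  = 18
D = N^2 + L  [with N=-3, L=18]  = 27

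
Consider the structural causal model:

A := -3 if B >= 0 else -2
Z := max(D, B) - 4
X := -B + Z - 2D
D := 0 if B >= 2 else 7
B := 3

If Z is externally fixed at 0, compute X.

do(Z=0) replaces the equation Z := max(D, B) - 4 with the constant Z = 0.
D = 0 if B >= 2 else 7  [with B=3]  = 0
X = -B + Z - 2D  [with B=3, Z=0, D=0]  = -3

-3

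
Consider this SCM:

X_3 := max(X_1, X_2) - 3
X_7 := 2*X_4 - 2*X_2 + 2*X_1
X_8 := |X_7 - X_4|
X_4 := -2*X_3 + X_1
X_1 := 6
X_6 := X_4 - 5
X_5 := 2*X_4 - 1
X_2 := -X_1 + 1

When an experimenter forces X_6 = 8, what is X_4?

0

do(X_6=8) replaces the equation X_6 := X_4 - 5 with the constant X_6 = 8.
No directed path runs from X_6 to X_4, so X_4 keeps its natural value.
X_2 = -X_1 + 1  [with X_1=6]  = -5
X_3 = max(X_1, X_2) - 3  [with X_1=6, X_2=-5]  = 3
X_4 = -2*X_3 + X_1  [with X_3=3, X_1=6]  = 0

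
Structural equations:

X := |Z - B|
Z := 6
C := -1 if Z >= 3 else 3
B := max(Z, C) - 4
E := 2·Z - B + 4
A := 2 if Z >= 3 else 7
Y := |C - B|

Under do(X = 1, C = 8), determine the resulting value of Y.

4

Setting X = 1, C = 8 by intervention discards those variables' equations.
B = max(Z, C) - 4  [with Z=6, C=8]  = 4
Y = |C - B|  [with C=8, B=4]  = 4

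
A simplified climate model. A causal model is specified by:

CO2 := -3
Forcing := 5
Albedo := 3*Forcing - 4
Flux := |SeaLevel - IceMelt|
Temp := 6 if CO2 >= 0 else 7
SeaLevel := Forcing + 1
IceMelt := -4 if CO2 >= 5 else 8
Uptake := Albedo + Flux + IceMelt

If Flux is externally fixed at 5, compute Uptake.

24

do(Flux=5) replaces the equation Flux := |SeaLevel - IceMelt| with the constant Flux = 5.
IceMelt = -4 if CO2 >= 5 else 8  [with CO2=-3]  = 8
Albedo = 3*Forcing - 4  [with Forcing=5]  = 11
Uptake = Albedo + Flux + IceMelt  [with Albedo=11, Flux=5, IceMelt=8]  = 24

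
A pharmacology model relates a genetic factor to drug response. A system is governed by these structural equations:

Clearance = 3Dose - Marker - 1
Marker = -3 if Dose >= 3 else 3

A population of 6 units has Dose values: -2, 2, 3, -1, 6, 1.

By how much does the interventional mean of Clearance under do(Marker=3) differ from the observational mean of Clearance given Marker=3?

4.5

Under do(Marker=3), Marker's equation is replaced by Marker=3 for every unit. Per-unit Clearance: -10, 2, 5, -7, 14, -1. Mean = 0.5.
Conditioning on Marker=3 selects the 4 unit(s) with Dose ∈ {-2, 2, -1, 1}. Their Clearance values: -10, 2, -7, -1. Mean = -4.
Difference = 0.5 − (-4) = 4.5.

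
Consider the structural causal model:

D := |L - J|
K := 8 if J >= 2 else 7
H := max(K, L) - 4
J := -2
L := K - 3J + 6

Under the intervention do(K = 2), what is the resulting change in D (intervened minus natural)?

Under do(K=2), the mechanism K := 8 if J >= 2 else 7 is discarded; K is fixed at 2.
L = K - 3J + 6  [with K=2, J=-2]  = 14
D = |L - J|  [with L=14, J=-2]  = 16
Without intervention: K = 8 if J >= 2 else 7  [with J=-2]  = 7; L = K - 3J + 6  [with K=7, J=-2]  = 19; D = |L - J|  [with L=19, J=-2]  = 21.
Change = 16 − 21 = -5.

-5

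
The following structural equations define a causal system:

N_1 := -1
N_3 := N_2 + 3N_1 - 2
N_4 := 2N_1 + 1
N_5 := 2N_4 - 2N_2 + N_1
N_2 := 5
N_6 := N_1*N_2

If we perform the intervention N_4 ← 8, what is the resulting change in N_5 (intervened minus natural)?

18

Intervening sets N_4 = 8 and removes its equation (N_4 := 2N_1 + 1).
N_5 = 2N_4 - 2N_2 + N_1  [with N_4=8, N_2=5, N_1=-1]  = 5
Without intervention: N_4 = 2N_1 + 1  [with N_1=-1]  = -1; N_5 = 2N_4 - 2N_2 + N_1  [with N_4=-1, N_2=5, N_1=-1]  = -13.
Change = 5 − (-13) = 18.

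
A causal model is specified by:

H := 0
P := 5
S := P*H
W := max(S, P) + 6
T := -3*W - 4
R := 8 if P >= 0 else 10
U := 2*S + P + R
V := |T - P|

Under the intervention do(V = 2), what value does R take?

The intervention breaks the incoming arrows to V: V := |T - P| no longer applies, and V = 2.
R is not downstream of the intervention, so its value is determined by the original equations.
R = 8 if P >= 0 else 10  [with P=5]  = 8

8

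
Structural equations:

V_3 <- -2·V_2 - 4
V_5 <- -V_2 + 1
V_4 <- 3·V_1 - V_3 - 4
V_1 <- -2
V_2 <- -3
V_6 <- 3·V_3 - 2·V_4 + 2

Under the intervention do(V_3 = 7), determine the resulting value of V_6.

The intervention breaks the incoming arrows to V_3: V_3 <- -2·V_2 - 4 no longer applies, and V_3 = 7.
V_4 = 3·V_1 - V_3 - 4  [with V_1=-2, V_3=7]  = -17
V_6 = 3·V_3 - 2·V_4 + 2  [with V_3=7, V_4=-17]  = 57

57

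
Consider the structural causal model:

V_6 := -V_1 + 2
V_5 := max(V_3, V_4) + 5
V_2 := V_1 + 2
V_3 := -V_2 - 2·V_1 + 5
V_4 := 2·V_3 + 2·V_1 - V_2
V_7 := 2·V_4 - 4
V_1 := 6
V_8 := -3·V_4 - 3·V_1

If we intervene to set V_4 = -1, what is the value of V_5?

Intervening sets V_4 = -1 and removes its equation (V_4 := 2·V_3 + 2·V_1 - V_2).
V_2 = V_1 + 2  [with V_1=6]  = 8
V_3 = -V_2 - 2·V_1 + 5  [with V_2=8, V_1=6]  = -15
V_5 = max(V_3, V_4) + 5  [with V_3=-15, V_4=-1]  = 4

4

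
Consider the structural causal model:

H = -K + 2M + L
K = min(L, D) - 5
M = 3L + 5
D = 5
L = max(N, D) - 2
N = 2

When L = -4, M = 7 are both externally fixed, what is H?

19

Setting L = -4, M = 7 by intervention discards those variables' equations.
K = min(L, D) - 5  [with L=-4, D=5]  = -9
H = -K + 2M + L  [with K=-9, M=7, L=-4]  = 19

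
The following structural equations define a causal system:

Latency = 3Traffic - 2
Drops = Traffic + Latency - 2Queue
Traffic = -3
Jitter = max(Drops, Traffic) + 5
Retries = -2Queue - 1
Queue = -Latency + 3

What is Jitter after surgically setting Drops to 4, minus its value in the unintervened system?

Under do(Drops=4), the mechanism Drops = Traffic + Latency - 2Queue is discarded; Drops is fixed at 4.
Jitter = max(Drops, Traffic) + 5  [with Drops=4, Traffic=-3]  = 9
Without intervention: Latency = 3Traffic - 2  [with Traffic=-3]  = -11; Queue = -Latency + 3  [with Latency=-11]  = 14; Drops = Traffic + Latency - 2Queue  [with Traffic=-3, Latency=-11, Queue=14]  = -42; Jitter = max(Drops, Traffic) + 5  [with Drops=-42, Traffic=-3]  = 2.
Change = 9 − 2 = 7.

7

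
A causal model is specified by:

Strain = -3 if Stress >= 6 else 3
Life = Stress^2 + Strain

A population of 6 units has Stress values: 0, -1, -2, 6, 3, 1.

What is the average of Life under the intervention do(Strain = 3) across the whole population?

do(Strain=3) breaks Strain's dependence on Stress. With Strain=3 fixed, Life across the units is 3, 4, 7, 39, 12, 4, mean 11.5.

11.5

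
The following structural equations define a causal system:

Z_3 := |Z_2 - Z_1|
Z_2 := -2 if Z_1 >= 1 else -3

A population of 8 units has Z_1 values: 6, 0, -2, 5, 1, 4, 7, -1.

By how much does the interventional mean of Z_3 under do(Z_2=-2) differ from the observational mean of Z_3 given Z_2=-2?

-2.1

do(Z_2=-2) breaks Z_2's dependence on Z_1. With Z_2=-2 fixed, Z_3 across the units is 8, 2, 0, 7, 3, 6, 9, 1, mean 4.5.
Conditioning on Z_2=-2 selects the 5 unit(s) with Z_1 ∈ {6, 5, 1, 4, 7}. Their Z_3 values: 8, 7, 3, 6, 9. Mean = 6.6.
Difference = 4.5 − 6.6 = -2.1.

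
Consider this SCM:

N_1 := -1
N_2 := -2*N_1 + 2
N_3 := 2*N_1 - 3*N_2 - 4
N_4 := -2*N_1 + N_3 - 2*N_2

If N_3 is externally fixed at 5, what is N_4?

The intervention breaks the incoming arrows to N_3: N_3 := 2*N_1 - 3*N_2 - 4 no longer applies, and N_3 = 5.
N_2 = -2*N_1 + 2  [with N_1=-1]  = 4
N_4 = -2*N_1 + N_3 - 2*N_2  [with N_1=-1, N_3=5, N_2=4]  = -1

-1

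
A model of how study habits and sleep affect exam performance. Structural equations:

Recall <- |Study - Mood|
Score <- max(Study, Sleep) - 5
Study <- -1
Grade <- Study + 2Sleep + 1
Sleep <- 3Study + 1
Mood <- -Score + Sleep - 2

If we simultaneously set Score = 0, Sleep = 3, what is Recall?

Setting Score = 0, Sleep = 3 by intervention discards those variables' equations.
Mood = -Score + Sleep - 2  [with Score=0, Sleep=3]  = 1
Recall = |Study - Mood|  [with Study=-1, Mood=1]  = 2

2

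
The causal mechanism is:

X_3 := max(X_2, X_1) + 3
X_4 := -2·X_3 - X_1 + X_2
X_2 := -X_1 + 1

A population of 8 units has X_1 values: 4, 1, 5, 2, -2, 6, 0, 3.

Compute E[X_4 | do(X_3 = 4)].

-11.75

Every unit gets X_3=4 under the intervention. X_4 values become -15, -9, -17, -11, -3, -19, -7, -13; E[X_4|do(X_3=4)] = -11.75.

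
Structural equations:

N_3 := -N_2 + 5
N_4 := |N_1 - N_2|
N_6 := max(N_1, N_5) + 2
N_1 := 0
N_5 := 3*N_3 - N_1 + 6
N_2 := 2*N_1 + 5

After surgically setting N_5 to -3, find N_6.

2

The intervention breaks the incoming arrows to N_5: N_5 := 3*N_3 - N_1 + 6 no longer applies, and N_5 = -3.
N_6 = max(N_1, N_5) + 2  [with N_1=0, N_5=-3]  = 2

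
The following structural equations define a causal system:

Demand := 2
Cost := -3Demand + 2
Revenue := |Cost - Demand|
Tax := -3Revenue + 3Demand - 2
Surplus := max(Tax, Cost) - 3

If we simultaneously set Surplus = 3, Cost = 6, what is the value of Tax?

-8

Setting Surplus = 3, Cost = 6 by intervention discards those variables' equations.
Revenue = |Cost - Demand|  [with Cost=6, Demand=2]  = 4
Tax = -3Revenue + 3Demand - 2  [with Revenue=4, Demand=2]  = -8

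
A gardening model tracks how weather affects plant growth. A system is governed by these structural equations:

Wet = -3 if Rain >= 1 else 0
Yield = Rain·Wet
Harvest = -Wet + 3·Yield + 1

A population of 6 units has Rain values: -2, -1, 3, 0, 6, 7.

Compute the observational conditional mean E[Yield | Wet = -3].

Conditioning on Wet=-3 selects the 3 unit(s) with Rain ∈ {3, 6, 7}. Their Yield values: -9, -18, -21. Mean = -16.

-16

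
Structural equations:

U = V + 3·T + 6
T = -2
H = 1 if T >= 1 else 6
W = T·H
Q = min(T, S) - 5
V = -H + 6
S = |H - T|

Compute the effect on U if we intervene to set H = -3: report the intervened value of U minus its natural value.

9

Under do(H=-3), the mechanism H = 1 if T >= 1 else 6 is discarded; H is fixed at -3.
V = -H + 6  [with H=-3]  = 9
U = V + 3·T + 6  [with V=9, T=-2]  = 9
Without intervention: H = 1 if T >= 1 else 6  [with T=-2]  = 6; V = -H + 6  [with H=6]  = 0; U = V + 3·T + 6  [with V=0, T=-2]  = 0.
Change = 9 − 0 = 9.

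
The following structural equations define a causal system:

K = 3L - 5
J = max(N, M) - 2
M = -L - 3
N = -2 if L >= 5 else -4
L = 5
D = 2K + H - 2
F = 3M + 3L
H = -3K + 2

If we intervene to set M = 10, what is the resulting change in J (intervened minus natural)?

12

The intervention breaks the incoming arrows to M: M = -L - 3 no longer applies, and M = 10.
N = -2 if L >= 5 else -4  [with L=5]  = -2
J = max(N, M) - 2  [with N=-2, M=10]  = 8
Without intervention: M = -L - 3  [with L=5]  = -8; N = -2 if L >= 5 else -4  [with L=5]  = -2; J = max(N, M) - 2  [with N=-2, M=-8]  = -4.
Change = 8 − (-4) = 12.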